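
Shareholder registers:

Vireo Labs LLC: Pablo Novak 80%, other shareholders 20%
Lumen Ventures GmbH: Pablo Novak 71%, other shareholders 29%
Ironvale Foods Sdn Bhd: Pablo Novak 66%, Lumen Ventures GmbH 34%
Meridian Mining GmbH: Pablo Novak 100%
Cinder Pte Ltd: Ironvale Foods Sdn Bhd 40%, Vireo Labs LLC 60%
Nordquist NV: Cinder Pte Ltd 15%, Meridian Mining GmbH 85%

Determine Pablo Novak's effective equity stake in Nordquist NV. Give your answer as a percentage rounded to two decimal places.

Pablo reaches Nordquist along 4 paths.
Via Ironvale → Cinder: 66% × 40% × 15% = 3.96%.
Via Lumen → Ironvale → Cinder: 71% × 34% × 40% × 15% = 1.4484%.
Via Vireo → Cinder: 80% × 60% × 15% = 7.2%.
Via Meridian: 100% × 85% = 85%.
Total: 3.96% + 1.4484% + 7.2% + 85% = 97.6084%.
Rounded: 97.61%.

97.61%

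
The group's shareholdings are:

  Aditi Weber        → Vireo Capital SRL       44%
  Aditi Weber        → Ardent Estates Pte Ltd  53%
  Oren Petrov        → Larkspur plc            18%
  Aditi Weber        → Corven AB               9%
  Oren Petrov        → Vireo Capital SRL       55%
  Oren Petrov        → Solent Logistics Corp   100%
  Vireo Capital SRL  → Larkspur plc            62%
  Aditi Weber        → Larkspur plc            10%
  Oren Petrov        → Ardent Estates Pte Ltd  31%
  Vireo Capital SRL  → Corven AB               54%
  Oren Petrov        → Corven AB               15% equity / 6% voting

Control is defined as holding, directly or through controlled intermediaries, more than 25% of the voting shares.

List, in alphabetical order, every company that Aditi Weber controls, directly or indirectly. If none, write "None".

Aditi holds 44% of Vireo, so Aditi controls Vireo.
Vireo and Aditi together hold 54% + 9% = 63% of Corven, so Aditi controls Corven.
Vireo and Aditi together hold 62% + 10% = 72% of Larkspur, so Aditi controls Larkspur.
Aditi holds 53% of Ardent, so Aditi controls Ardent.
No other company's threshold is met.

Ardent Estates Pte Ltd, Corven AB, Larkspur plc, Vireo Capital SRL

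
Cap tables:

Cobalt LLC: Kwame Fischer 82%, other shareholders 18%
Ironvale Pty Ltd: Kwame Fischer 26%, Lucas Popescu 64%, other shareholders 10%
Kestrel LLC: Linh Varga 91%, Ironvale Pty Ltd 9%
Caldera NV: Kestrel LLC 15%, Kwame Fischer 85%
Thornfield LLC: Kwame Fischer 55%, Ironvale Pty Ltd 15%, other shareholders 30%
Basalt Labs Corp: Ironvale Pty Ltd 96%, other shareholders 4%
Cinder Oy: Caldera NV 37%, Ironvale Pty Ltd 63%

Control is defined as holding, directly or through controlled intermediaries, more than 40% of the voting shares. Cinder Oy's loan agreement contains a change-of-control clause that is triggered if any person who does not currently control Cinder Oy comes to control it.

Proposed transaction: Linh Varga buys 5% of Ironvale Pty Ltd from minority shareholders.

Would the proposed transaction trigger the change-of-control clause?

The purchase changes only Linh's holdings, so Linh is the only person who could newly come to control Cinder.
Linh holds 91% of Kestrel, so Linh controls Kestrel.
Neither Linh nor any entity Linh controls holds any voting interest in Cinder.
So before the transaction, Linh does not control Cinder.
After the purchase, Linh holds 5% of Ironvale directly.
Linh's side now holds 5% of Ironvale, not > 40%, so Linh still does not control Ironvale.
After the transaction, neither Linh nor any entity Linh controls holds a voting interest in Cinder, so Linh still does not control it.
No new person acquires control, so the clause is not triggered.

No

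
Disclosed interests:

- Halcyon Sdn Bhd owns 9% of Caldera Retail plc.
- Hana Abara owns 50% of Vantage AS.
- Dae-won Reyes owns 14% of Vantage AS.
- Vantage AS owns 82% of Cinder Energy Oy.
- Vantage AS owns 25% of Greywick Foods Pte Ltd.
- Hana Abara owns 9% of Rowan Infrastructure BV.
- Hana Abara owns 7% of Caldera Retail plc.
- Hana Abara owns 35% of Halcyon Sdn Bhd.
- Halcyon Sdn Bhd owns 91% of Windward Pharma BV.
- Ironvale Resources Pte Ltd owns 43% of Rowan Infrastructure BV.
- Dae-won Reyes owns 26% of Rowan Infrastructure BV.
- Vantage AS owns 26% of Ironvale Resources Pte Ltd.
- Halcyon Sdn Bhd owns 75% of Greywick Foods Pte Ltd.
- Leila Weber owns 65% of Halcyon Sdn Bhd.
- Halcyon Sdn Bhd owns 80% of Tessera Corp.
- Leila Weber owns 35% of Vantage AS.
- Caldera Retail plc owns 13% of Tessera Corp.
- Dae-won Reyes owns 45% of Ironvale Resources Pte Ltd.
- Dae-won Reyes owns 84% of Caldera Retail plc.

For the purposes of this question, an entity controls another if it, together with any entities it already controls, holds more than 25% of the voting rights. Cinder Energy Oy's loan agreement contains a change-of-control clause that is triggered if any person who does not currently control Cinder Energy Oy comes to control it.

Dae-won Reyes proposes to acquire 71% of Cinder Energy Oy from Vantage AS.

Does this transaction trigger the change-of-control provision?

Yes

The purchase adds only to Dae-won's holdings (Vantage's stake shrinks), so Dae-won is the only person who could newly come to control Cinder.
Dae-won holds 45% of Ironvale, so Dae-won controls Ironvale.
Dae-won holds 84% of Caldera, so Dae-won controls Caldera.
Dae-won and Ironvale together hold 26% + 43% = 69% of Rowan, so Dae-won controls Rowan.
Neither Dae-won nor any entity Dae-won controls holds any voting interest in Cinder.
So before the transaction, Dae-won does not control Cinder.
After the purchase, Dae-won holds 71% of Cinder directly, and Vantage's stake falls to 11%.
Dae-won holds 71% of Cinder, so Dae-won controls Cinder.
Dae-won did not control Cinder before and does after, so the clause is triggered.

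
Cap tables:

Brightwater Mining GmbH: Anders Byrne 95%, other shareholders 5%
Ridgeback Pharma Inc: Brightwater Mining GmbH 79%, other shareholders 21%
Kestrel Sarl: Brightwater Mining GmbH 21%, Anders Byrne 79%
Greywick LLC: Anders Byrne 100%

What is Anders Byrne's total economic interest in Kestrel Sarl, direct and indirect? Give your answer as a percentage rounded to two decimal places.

Anders reaches Kestrel along 2 paths.
Via Brightwater: 95% × 21% = 19.95%.
Direct stake: 79% = 79%.
Total: 19.95% + 79% = 98.95%.

98.95%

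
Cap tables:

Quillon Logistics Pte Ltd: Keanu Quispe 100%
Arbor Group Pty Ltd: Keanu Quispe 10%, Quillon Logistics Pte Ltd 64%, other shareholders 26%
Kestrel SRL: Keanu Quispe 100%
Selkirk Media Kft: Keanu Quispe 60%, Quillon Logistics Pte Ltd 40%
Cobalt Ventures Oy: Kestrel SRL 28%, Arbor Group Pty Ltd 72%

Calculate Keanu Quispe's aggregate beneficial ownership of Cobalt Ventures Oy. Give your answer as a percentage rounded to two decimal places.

81.28%

Keanu reaches Cobalt along 3 paths.
Via Kestrel: 100% × 28% = 28%.
Via Arbor: 10% × 72% = 7.2%.
Via Quillon → Arbor: 100% × 64% × 72% = 46.08%.
Total: 28% + 7.2% + 46.08% = 81.28%.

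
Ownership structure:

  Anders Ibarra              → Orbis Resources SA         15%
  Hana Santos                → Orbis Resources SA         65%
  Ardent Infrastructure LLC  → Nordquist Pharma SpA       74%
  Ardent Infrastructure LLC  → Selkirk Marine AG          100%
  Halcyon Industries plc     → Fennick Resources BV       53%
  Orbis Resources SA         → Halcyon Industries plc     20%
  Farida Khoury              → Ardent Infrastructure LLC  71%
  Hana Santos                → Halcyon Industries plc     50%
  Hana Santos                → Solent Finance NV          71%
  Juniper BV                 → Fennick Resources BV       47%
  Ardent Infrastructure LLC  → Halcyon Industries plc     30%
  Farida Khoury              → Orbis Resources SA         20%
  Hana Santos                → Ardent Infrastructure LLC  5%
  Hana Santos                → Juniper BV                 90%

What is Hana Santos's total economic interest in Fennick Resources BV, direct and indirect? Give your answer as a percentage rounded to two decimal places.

Hana reaches Fennick along 4 paths.
Via Juniper: 90% × 47% = 42.3%.
Via Orbis → Halcyon: 65% × 20% × 53% = 6.89%.
Via Ardent → Halcyon: 5% × 30% × 53% = 0.795%.
Via Halcyon: 50% × 53% = 26.5%.
Total: 42.3% + 6.89% + 0.795% + 26.5% = 76.485%.
Rounded: 76.49%.

76.49%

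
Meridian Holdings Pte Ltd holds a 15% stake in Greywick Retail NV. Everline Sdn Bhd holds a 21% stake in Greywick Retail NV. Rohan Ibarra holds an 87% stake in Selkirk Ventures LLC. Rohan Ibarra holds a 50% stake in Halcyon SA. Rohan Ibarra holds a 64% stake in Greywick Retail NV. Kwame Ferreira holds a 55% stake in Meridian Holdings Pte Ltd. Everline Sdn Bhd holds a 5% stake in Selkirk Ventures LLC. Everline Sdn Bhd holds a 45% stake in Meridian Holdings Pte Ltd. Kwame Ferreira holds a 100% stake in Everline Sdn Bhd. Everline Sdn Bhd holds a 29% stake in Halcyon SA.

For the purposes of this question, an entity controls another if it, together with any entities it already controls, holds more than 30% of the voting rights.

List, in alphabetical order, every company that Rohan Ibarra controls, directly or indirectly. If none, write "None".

Greywick Retail NV, Halcyon SA, Selkirk Ventures LLC

Rohan holds 50% of Halcyon, so Rohan controls Halcyon.
Rohan holds 64% of Greywick, so Rohan controls Greywick.
Rohan holds 87% of Selkirk, so Rohan controls Selkirk.
No other company's threshold is met.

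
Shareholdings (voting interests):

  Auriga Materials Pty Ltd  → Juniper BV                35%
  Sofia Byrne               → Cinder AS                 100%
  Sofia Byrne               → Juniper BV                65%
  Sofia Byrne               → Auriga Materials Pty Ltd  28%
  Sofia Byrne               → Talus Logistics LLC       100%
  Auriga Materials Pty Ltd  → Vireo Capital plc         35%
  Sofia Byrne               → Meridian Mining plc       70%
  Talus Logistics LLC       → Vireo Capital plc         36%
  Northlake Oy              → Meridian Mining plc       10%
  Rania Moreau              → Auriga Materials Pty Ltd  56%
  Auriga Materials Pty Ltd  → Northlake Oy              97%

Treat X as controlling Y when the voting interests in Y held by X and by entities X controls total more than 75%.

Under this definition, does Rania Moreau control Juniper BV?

Rania's largest direct stake is 56% in Auriga, which does not meet the threshold, so Rania controls no company.
Neither Rania nor any entity Rania controls holds any voting interest in Juniper.
So Rania does not control Juniper.

No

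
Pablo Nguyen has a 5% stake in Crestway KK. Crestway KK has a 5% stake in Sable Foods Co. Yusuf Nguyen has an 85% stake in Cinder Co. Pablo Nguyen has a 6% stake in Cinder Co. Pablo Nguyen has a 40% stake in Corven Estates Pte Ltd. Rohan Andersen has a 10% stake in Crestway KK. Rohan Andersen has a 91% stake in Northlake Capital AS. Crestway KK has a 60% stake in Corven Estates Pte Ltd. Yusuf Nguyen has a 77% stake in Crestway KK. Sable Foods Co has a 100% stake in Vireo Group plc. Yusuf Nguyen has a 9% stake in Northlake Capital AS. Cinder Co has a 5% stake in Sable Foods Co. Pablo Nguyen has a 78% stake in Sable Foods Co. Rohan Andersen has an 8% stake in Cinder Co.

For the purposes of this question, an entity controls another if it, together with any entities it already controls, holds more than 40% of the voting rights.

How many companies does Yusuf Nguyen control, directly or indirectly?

3

Yusuf holds 77% of Crestway, so Yusuf controls Crestway.
Yusuf holds 85% of Cinder, so Yusuf controls Cinder.
Crestway holds 60% of Corven, so Yusuf controls Corven.
No other company's threshold is met.
Yusuf controls 3 companies.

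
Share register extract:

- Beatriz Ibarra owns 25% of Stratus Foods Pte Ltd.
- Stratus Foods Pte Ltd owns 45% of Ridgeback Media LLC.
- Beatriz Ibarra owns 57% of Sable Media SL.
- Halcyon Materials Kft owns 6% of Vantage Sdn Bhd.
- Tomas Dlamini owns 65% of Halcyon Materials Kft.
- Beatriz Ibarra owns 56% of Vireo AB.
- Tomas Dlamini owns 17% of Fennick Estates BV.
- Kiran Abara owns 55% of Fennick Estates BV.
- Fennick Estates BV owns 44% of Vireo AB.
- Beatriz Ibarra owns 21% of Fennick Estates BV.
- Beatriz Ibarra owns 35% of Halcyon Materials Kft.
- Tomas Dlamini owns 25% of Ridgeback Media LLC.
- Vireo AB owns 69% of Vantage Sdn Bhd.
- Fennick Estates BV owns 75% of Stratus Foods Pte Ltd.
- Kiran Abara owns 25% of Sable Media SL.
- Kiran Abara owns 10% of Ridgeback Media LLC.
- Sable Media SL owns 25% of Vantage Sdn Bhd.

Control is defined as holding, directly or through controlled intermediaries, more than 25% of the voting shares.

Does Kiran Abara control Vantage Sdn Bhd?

Yes

Kiran holds 55% of Fennick, so Kiran controls Fennick.
Fennick holds 44% of Vireo, so Kiran controls Vireo.
Vireo holds 69% of Vantage, so Kiran controls Vantage.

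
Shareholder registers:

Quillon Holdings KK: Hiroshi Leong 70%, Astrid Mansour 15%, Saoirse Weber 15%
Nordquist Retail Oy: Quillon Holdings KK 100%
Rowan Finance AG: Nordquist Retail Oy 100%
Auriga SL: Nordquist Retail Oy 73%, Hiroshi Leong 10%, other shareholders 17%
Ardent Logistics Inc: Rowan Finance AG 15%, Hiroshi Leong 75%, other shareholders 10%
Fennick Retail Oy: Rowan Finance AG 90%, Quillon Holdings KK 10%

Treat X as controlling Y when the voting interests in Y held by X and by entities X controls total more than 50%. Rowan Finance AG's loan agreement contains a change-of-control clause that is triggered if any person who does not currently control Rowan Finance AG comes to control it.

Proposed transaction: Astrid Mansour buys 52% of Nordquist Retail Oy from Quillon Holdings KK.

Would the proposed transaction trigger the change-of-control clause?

The purchase adds only to Astrid's holdings (Quillon's stake shrinks), so Astrid is the only person who could newly come to control Rowan.
Astrid's largest direct stake is 15% in Quillon, which does not meet the threshold, so Astrid controls no company.
Neither Astrid nor any entity Astrid controls holds any voting interest in Rowan.
So before the transaction, Astrid does not control Rowan.
After the purchase, Astrid holds 52% of Nordquist directly, and Quillon's stake falls to 48%.
Astrid holds 52% of Nordquist, so Astrid controls Nordquist.
Nordquist holds 100% of Rowan, so Astrid controls Rowan.
Astrid did not control Rowan before and does after, so the clause is triggered.

Yes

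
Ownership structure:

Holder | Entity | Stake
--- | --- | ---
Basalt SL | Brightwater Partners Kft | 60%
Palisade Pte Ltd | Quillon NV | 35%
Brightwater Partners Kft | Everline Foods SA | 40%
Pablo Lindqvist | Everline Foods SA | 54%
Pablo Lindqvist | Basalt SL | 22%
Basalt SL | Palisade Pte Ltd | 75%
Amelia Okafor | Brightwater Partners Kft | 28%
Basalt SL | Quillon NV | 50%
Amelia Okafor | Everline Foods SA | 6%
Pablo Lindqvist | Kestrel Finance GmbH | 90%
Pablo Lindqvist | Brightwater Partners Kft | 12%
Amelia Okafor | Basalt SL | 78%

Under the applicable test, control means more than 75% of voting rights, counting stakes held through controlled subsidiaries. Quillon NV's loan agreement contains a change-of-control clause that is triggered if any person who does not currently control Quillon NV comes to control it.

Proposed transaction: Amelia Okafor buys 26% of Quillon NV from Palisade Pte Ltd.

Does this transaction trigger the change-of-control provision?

Yes

The purchase adds only to Amelia's holdings (Palisade's stake shrinks), so Amelia is the only person who could newly come to control Quillon.
Amelia holds 78% of Basalt, so Amelia controls Basalt.
Amelia and Basalt together hold 28% + 60% = 88% of Brightwater, so Amelia controls Brightwater.
In Quillon, Amelia's side holds only 50%, not > 75%.
So before the transaction, Amelia does not control Quillon.
After the purchase, Amelia holds 26% of Quillon directly, and Palisade's stake falls to 9%.
Basalt and Amelia together hold 50% + 26% = 76% of Quillon, so Amelia controls Quillon.
Amelia did not control Quillon before and does after, so the clause is triggered.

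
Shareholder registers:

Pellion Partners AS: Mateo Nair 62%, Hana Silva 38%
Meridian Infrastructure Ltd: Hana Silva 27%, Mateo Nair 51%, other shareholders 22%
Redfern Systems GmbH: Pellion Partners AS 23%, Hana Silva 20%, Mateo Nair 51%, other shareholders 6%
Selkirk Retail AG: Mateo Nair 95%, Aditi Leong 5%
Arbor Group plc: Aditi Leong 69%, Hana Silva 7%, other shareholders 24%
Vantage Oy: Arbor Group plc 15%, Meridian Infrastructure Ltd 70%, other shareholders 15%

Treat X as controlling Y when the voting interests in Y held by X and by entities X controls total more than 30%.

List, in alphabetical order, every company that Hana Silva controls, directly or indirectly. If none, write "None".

Hana holds 38% of Pellion, so Hana controls Pellion.
Pellion and Hana together hold 23% + 20% = 43% of Redfern, so Hana controls Redfern.
No other company's threshold is met.

Pellion Partners AS, Redfern Systems GmbH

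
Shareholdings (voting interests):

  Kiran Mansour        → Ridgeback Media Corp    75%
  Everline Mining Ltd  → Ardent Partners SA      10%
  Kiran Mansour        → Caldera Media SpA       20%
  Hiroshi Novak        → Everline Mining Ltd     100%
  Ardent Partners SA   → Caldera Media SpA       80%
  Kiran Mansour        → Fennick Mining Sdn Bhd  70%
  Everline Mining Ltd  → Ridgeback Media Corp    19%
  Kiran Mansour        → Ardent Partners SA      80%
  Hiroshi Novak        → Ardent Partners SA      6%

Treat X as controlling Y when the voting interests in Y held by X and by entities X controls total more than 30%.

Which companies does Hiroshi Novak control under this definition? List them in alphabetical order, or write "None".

Hiroshi holds 100% of Everline, so Hiroshi controls Everline.
No other company's threshold is met.

Everline Mining Ltd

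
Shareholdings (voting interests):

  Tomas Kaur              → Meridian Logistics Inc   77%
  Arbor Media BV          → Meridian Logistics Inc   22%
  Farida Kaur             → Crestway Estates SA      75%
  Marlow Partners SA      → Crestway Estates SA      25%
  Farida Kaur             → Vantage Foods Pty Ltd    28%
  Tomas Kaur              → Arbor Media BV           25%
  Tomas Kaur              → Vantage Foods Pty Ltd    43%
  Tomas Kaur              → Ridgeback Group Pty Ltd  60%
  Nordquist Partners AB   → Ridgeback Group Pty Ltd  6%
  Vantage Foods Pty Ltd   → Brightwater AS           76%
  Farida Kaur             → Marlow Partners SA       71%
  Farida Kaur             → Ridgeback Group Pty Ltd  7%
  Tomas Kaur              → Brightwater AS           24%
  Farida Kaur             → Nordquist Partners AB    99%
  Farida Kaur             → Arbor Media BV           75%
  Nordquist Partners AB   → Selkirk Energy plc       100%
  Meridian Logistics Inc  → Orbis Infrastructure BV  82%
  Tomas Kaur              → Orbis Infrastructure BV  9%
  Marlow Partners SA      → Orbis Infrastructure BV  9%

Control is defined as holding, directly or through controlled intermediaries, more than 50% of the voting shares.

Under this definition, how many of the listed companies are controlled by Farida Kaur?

Farida holds 99% of Nordquist, so Farida controls Nordquist.
Farida holds 75% of Arbor, so Farida controls Arbor.
Nordquist holds 100% of Selkirk, so Farida controls Selkirk.
Farida holds 71% of Marlow, so Farida controls Marlow.
Marlow and Farida together hold 25% + 75% = 100% of Crestway, so Farida controls Crestway.
No other company's threshold is met.
Farida controls 5 companies.

5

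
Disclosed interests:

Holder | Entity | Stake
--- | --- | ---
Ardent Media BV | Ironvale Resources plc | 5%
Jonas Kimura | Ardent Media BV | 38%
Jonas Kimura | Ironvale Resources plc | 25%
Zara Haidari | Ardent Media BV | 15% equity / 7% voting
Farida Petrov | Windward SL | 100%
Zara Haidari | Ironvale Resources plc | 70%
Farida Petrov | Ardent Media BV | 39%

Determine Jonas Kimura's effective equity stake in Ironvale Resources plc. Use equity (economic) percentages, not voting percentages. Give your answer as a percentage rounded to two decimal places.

Jonas reaches Ironvale along 2 paths.
Direct stake: 25% = 25%.
Via Ardent: 38% × 5% = 1.9%.
Total: 25% + 1.9% = 26.9%.
Rounded: 26.90%.

26.90%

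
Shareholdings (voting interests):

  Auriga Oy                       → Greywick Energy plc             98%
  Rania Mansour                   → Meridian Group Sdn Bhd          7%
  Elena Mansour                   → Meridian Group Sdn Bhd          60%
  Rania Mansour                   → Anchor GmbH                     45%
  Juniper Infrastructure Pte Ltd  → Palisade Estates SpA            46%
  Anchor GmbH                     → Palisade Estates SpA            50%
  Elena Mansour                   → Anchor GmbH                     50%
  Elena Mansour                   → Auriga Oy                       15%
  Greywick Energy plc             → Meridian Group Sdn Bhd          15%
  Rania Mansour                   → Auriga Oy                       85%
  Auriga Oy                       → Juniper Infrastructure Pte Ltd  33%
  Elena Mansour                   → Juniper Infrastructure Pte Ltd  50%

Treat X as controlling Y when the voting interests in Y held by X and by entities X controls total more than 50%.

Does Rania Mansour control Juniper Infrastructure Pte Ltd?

No

Rania holds 85% of Auriga, so Rania controls Auriga.
Auriga holds 98% of Greywick, so Rania controls Greywick.
In Juniper, Rania's side holds only 33%, not > 50%.
So Rania does not control Juniper.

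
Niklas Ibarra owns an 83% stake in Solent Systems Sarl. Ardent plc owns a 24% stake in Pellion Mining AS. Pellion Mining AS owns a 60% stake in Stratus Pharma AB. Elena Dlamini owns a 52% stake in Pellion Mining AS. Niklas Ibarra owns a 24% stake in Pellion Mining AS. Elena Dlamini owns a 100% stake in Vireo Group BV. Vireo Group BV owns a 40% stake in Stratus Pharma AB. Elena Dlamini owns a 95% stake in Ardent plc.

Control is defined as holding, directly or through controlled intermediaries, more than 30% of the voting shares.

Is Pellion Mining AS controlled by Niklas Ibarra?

Niklas holds 83% of Solent, so Niklas controls Solent.
In Pellion, Niklas's side holds only 24%, not > 30%.
So Niklas does not control Pellion.

No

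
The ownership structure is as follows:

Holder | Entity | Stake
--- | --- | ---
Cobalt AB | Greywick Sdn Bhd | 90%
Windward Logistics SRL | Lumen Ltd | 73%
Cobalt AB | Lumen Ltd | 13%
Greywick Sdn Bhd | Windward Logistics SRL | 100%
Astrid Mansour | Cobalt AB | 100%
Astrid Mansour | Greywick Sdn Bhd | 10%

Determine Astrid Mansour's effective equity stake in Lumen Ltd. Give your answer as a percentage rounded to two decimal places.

Astrid reaches Lumen along 3 paths.
Via Cobalt: 100% × 13% = 13%.
Via Greywick → Windward: 10% × 100% × 73% = 7.3%.
Via Cobalt → Greywick → Windward: 100% × 90% × 100% × 73% = 65.7%.
Total: 13% + 7.3% + 65.7% = 86%.
Rounded: 86.00%.

86.00%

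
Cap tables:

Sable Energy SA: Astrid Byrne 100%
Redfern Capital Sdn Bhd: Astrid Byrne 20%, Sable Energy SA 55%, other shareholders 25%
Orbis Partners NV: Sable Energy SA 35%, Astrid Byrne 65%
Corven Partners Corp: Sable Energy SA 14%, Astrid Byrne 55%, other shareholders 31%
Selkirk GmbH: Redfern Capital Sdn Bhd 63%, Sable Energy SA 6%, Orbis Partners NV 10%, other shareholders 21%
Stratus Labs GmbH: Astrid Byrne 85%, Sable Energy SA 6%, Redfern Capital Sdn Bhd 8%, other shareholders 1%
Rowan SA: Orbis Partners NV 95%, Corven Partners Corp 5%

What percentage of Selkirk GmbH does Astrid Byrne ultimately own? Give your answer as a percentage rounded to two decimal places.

Astrid reaches Selkirk along 5 paths.
Via Redfern: 20% × 63% = 12.6%.
Via Sable → Redfern: 100% × 55% × 63% = 34.65%.
Via Sable: 100% × 6% = 6%.
Via Sable → Orbis: 100% × 35% × 10% = 3.5%.
Via Orbis: 65% × 10% = 6.5%.
Total: 12.6% + 34.65% + 6% + 3.5% + 6.5% = 63.25%.

63.25%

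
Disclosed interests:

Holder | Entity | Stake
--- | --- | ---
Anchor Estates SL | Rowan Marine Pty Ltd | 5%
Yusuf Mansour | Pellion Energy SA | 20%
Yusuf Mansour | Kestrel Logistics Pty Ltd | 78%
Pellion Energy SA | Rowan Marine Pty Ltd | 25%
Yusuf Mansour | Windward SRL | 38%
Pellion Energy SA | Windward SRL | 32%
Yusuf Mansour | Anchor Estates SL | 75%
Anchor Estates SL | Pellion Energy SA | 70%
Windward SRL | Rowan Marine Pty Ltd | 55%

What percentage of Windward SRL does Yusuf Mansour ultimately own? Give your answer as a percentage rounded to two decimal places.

Yusuf reaches Windward along 3 paths.
Via Pellion: 20% × 32% = 6.4%.
Via Anchor → Pellion: 75% × 70% × 32% = 16.8%.
Direct stake: 38% = 38%.
Total: 6.4% + 16.8% + 38% = 61.2%.
Rounded: 61.20%.

61.20%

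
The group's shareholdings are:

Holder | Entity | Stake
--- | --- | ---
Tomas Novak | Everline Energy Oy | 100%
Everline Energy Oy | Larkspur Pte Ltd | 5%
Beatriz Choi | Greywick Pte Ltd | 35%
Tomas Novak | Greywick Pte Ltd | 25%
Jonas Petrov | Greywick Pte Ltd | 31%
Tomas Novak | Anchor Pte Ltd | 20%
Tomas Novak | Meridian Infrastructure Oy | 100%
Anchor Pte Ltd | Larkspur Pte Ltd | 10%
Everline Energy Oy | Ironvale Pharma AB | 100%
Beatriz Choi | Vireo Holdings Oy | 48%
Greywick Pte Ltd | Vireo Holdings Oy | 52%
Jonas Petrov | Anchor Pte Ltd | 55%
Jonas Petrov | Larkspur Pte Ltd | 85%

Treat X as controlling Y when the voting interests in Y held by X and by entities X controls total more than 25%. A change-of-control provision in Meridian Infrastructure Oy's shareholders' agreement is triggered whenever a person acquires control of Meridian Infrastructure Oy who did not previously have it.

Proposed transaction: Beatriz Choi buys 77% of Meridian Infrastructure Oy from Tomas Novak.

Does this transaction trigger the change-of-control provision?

Yes

The purchase adds only to Beatriz's holdings (Tomas's stake shrinks), so Beatriz is the only person who could newly come to control Meridian.
Beatriz holds 35% of Greywick, so Beatriz controls Greywick.
Beatriz and Greywick together hold 48% + 52% = 100% of Vireo, so Beatriz controls Vireo.
Neither Beatriz nor any entity Beatriz controls holds any voting interest in Meridian.
So before the transaction, Beatriz does not control Meridian.
After the purchase, Beatriz holds 77% of Meridian directly, and Tomas's stake falls to 23%.
Beatriz holds 77% of Meridian, so Beatriz controls Meridian.
Beatriz did not control Meridian before and does after, so the clause is triggered.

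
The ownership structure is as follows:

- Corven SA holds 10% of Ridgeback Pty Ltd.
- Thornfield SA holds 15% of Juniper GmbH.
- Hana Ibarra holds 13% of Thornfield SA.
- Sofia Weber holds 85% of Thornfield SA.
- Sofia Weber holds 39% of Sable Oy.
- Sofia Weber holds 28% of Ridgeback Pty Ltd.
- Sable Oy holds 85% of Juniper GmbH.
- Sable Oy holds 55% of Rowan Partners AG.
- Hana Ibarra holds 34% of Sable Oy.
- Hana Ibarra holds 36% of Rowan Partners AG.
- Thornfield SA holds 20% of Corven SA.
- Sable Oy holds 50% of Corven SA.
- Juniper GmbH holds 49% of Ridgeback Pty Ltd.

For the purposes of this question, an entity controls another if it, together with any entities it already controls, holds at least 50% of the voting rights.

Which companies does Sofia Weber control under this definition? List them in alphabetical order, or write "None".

Thornfield SA

Sofia holds 85% of Thornfield, so Sofia controls Thornfield.
No other company's threshold is met.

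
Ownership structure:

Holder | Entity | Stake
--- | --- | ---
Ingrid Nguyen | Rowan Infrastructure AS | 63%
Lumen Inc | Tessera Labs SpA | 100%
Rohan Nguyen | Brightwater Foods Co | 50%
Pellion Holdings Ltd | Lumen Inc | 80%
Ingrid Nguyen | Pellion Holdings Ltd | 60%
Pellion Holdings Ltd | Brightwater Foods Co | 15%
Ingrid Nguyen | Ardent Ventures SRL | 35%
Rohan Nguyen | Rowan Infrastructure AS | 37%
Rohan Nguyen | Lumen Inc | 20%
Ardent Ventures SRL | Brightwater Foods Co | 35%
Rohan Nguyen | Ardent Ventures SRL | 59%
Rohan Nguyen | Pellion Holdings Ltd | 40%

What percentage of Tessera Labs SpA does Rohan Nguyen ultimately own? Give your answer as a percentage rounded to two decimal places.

52.00%

Rohan reaches Tessera along 2 paths.
Via Lumen: 20% × 100% = 20%.
Via Pellion → Lumen: 40% × 80% × 100% = 32%.
Total: 20% + 32% = 52%.
Rounded: 52.00%.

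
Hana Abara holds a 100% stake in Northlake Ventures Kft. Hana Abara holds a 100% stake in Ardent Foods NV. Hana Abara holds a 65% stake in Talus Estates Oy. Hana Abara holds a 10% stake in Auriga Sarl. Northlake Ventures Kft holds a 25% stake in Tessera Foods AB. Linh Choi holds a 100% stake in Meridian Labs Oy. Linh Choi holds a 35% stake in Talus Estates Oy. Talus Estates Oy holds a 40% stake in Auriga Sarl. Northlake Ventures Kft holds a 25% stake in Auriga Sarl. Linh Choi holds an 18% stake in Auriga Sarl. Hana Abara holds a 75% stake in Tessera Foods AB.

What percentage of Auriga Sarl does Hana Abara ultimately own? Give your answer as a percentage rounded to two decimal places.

Hana reaches Auriga along 3 paths.
Direct stake: 10% = 10%.
Via Talus: 65% × 40% = 26%.
Via Northlake: 100% × 25% = 25%.
Total: 10% + 26% + 25% = 61%.
Rounded: 61.00%.

61.00%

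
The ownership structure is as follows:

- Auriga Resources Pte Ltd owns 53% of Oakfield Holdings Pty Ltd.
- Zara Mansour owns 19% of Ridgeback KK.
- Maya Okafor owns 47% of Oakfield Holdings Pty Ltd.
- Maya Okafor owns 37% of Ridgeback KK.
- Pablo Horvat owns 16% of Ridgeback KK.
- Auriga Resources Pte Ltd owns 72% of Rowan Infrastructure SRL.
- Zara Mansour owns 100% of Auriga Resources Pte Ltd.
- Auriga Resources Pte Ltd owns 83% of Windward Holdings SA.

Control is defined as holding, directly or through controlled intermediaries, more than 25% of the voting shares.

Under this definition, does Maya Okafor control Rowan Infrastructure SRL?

Maya holds 37% of Ridgeback, so Maya controls Ridgeback.
Maya holds 47% of Oakfield, so Maya controls Oakfield.
Neither Maya nor any entity Maya controls holds any voting interest in Rowan.
So Maya does not control Rowan.

No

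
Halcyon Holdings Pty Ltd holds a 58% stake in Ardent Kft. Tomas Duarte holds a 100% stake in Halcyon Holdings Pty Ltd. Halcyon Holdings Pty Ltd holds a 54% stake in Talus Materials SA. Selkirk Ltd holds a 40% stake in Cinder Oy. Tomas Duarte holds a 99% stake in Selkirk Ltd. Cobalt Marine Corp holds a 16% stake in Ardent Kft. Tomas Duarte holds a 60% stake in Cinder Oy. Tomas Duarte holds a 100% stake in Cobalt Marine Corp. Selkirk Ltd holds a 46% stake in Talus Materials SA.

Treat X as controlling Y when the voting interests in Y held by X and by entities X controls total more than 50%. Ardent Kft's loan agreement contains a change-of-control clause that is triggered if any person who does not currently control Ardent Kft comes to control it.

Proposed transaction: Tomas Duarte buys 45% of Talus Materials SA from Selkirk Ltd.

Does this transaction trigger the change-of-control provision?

The purchase adds only to Tomas's holdings (Selkirk's stake shrinks), so Tomas is the only person who could newly come to control Ardent.
Tomas holds 100% of Halcyon, so Tomas controls Halcyon.
Tomas holds 100% of Cobalt, so Tomas controls Cobalt.
Cobalt and Halcyon together hold 16% + 58% = 74% of Ardent, so Tomas controls Ardent.
So Tomas already controls Ardent before the transaction.
After the purchase, Tomas holds 45% of Talus directly, and Selkirk's stake falls to 1%.
Tomas controlled Ardent already, so this is not a new person acquiring control; every other person's position is unchanged or reduced.
No new person acquires control, so the clause is not triggered.

No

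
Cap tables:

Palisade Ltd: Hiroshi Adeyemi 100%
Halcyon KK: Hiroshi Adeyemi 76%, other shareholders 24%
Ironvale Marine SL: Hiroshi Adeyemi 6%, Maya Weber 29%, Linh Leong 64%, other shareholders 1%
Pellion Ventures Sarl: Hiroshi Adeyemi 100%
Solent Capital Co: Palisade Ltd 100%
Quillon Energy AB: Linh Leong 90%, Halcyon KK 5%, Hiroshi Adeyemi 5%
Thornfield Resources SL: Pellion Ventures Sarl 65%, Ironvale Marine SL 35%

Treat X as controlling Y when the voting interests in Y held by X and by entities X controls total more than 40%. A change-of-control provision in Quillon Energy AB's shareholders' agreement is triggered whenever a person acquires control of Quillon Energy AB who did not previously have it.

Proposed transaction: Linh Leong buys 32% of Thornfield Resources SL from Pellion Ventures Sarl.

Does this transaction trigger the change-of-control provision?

The purchase adds only to Linh's holdings (Pellion's stake shrinks), so Linh is the only person who could newly come to control Quillon.
Linh holds 90% of Quillon, so Linh controls Quillon.
So Linh already controls Quillon before the transaction.
After the purchase, Linh holds 32% of Thornfield directly, and Pellion's stake falls to 33%.
Linh controlled Quillon already, so this is not a new person acquiring control; every other person's position is unchanged or reduced.
No new person acquires control, so the clause is not triggered.

No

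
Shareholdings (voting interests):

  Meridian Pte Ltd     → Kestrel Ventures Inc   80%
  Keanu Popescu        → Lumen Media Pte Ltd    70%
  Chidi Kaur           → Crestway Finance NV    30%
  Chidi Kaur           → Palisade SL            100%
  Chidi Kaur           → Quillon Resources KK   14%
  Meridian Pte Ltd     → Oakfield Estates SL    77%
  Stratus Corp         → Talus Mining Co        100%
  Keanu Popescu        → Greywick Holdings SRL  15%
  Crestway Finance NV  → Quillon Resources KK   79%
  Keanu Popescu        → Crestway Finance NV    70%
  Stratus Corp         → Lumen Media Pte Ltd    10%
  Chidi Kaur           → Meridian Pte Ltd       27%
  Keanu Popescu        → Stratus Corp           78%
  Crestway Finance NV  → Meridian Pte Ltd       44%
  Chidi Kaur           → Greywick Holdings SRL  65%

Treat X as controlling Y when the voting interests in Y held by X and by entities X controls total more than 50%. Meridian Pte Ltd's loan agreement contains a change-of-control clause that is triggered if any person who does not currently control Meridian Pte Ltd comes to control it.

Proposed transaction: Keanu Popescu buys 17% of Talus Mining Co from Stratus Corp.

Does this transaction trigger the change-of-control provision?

The purchase adds only to Keanu's holdings (Stratus's stake shrinks), so Keanu is the only person who could newly come to control Meridian.
Keanu holds 70% of Crestway, so Keanu controls Crestway.
Keanu holds 78% of Stratus, so Keanu controls Stratus.
Keanu and Stratus together hold 70% + 10% = 80% of Lumen, so Keanu controls Lumen.
Crestway holds 79% of Quillon, so Keanu controls Quillon.
Stratus holds 100% of Talus, so Keanu controls Talus.
In Meridian, Keanu's side holds only 44%, not > 50%.
So before the transaction, Keanu does not control Meridian.
After the purchase, Keanu holds 17% of Talus directly, and Stratus's stake falls to 83%.
Stratus and Keanu together hold 83% + 17% = 100% of Talus, so Keanu controls Talus.
After the transaction, Keanu's side holds 44% of Meridian, not > 50%, so Keanu still does not control Meridian.
No new person acquires control, so the clause is not triggered.

No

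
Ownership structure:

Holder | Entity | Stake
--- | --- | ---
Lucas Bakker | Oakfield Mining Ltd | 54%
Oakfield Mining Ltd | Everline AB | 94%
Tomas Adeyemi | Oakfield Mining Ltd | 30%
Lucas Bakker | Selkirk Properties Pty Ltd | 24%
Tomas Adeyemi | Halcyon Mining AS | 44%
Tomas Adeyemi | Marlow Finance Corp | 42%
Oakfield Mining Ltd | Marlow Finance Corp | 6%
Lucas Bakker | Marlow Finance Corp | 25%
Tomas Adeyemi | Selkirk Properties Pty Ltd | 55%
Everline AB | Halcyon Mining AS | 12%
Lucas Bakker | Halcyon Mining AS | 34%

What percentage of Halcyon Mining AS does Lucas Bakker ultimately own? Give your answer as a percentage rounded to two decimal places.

Lucas reaches Halcyon along 2 paths.
Direct stake: 34% = 34%.
Via Oakfield → Everline: 54% × 94% × 12% = 6.0912%.
Total: 34% + 6.0912% = 40.0912%.
Rounded: 40.09%.

40.09%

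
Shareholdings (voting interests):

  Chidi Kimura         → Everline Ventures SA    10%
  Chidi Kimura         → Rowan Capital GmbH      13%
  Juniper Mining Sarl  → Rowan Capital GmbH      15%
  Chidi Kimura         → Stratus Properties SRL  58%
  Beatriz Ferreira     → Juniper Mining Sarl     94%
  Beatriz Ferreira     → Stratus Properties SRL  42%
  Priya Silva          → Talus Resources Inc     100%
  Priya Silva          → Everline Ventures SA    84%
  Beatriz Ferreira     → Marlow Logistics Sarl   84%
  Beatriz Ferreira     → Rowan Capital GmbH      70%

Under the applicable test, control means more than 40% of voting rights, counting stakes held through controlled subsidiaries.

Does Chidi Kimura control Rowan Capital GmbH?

No

Chidi holds 58% of Stratus, so Chidi controls Stratus.
In Rowan, Chidi's side holds only 13%, not > 40%.
So Chidi does not control Rowan.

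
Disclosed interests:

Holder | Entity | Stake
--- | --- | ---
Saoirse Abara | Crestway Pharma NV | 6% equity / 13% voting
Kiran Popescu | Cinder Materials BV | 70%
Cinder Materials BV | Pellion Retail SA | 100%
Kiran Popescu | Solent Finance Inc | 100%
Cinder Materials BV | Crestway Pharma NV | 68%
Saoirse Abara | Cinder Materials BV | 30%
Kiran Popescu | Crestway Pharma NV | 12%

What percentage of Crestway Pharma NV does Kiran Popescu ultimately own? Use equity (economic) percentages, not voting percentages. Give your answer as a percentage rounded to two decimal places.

Kiran reaches Crestway along 2 paths.
Via Cinder: 70% × 68% = 47.6%.
Direct stake: 12% = 12%.
Total: 47.6% + 12% = 59.6%.
Rounded: 59.60%.

59.60%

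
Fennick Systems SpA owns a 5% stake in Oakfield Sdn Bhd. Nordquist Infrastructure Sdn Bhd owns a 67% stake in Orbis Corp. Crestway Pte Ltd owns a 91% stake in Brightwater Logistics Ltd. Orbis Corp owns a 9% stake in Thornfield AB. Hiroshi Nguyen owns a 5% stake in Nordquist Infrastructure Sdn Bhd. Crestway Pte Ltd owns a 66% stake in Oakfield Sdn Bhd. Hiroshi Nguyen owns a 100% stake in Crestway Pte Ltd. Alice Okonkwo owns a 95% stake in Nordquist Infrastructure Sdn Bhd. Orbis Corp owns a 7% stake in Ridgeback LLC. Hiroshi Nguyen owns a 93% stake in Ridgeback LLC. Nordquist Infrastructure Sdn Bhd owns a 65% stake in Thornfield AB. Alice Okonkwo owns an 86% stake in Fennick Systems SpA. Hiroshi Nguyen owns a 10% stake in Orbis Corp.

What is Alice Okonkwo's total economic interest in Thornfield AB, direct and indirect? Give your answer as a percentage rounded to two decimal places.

Alice reaches Thornfield along 2 paths.
Via Nordquist → Orbis: 95% × 67% × 9% = 5.7285%.
Via Nordquist: 95% × 65% = 61.75%.
Total: 5.7285% + 61.75% = 67.4785%.
Rounded: 67.48%.

67.48%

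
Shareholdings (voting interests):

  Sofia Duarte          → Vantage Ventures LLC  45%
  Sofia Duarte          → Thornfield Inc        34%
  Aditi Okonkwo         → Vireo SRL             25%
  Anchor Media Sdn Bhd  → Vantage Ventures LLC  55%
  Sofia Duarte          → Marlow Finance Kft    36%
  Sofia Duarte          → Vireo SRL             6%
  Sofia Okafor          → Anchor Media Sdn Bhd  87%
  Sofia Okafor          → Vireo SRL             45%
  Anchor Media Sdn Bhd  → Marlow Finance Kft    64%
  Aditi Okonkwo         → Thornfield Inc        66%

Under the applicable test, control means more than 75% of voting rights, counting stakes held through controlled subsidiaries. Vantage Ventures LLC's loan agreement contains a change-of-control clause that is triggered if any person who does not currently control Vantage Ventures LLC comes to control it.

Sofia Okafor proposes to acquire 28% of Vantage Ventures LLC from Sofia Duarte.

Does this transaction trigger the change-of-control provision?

Yes

The purchase adds only to Sofia Okafor's holdings (Sofia Duarte's stake shrinks), so Sofia Okafor is the only person who could newly come to control Vantage.
Sofia Okafor holds 87% of Anchor, so Sofia Okafor controls Anchor.
In Vantage, Sofia Okafor's side holds only 55%, not > 75%.
So before the transaction, Sofia Okafor does not control Vantage.
After the purchase, Sofia Okafor holds 28% of Vantage directly, and Sofia Duarte's stake falls to 17%.
Anchor and Sofia Okafor together hold 55% + 28% = 83% of Vantage, so Sofia Okafor controls Vantage.
Sofia Okafor did not control Vantage before and does after, so the clause is triggered.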